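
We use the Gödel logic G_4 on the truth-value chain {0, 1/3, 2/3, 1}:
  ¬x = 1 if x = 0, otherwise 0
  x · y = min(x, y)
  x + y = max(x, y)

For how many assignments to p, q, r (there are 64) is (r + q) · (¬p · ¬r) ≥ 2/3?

2

value 1: 1 assignment (counts)
value 2/3: 1 assignment (counts)
value 1/3: 1 assignment
value 0: 61 assignments
So 2 of the 64 assignments meet the threshold.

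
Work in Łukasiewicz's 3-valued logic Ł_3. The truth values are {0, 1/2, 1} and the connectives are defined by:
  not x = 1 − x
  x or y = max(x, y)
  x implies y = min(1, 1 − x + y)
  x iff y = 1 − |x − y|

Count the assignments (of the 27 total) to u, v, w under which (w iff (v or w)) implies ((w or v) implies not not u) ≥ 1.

value 1: 18 assignments (counts)
value 1/2: 6 assignments
value 0: 3 assignments
So 18 of the 27 assignments meet the threshold.

18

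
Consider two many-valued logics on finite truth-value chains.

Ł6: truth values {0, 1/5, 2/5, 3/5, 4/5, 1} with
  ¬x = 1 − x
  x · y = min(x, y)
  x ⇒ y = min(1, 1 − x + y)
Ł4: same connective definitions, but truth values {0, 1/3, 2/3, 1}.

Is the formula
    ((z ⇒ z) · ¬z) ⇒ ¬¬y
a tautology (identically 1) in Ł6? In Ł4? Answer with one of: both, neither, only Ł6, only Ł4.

neither

In Ł6: at y = 0, z = 0 the value is 0 — not a tautology.
In Ł4: at y = 0, z = 0 the value is 0 — not a tautology.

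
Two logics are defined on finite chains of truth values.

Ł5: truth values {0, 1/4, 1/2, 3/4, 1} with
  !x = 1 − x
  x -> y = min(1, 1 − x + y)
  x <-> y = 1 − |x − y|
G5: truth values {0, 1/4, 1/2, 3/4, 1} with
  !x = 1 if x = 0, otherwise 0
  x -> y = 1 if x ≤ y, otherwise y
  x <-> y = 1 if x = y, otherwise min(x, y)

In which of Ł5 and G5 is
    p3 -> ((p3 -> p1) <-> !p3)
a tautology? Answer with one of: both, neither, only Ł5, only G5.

neither

In Ł5: at p1 = 1/4, p3 = 1 the value is 3/4 — not a tautology.
In G5: at p1 = 1/4, p3 = 1/4 the value is 0 — not a tautology.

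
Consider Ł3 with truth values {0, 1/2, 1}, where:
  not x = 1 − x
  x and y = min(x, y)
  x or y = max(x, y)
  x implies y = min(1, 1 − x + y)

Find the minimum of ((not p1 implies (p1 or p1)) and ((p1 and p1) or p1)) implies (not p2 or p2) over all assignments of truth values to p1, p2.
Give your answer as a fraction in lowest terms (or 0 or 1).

1/2

Take p1 = 1, p2 = 1/2:
not p1 = not 1 = 0
p1 or p1 = 1 or 1 = 1
not p1 implies (p1 or p1) = 0 implies 1 = 1
p1 and p1 = 1 and 1 = 1
(p1 and p1) or p1 = 1 or 1 = 1
(not p1 implies (p1 or p1)) and ((p1 and p1) or p1) = 1 and 1 = 1
not p2 = not 1/2 = 1/2
not p2 or p2 = 1/2 or 1/2 = 1/2
((not p1 implies (p1 or p1)) and ((p1 and p1) or p1)) implies (not p2 or p2) = 1 implies 1/2 = 1/2
No assignment yields a value below 1/2, so this is the minimum.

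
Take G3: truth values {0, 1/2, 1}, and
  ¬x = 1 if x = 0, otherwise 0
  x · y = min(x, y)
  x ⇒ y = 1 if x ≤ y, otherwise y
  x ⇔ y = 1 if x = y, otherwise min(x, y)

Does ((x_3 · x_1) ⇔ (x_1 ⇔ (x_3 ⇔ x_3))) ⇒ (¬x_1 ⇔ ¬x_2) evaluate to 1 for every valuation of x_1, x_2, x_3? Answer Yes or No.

Counterexample: take x_1 = 0, x_2 = 1/2, x_3 = 0.
x_3 · x_1 = 0 · 0 = 0
x_3 ⇔ x_3 = 0 ⇔ 0 = 1
x_1 ⇔ (x_3 ⇔ x_3) = 0 ⇔ 1 = 0
(x_3 · x_1) ⇔ (x_1 ⇔ (x_3 ⇔ x_3)) = 0 ⇔ 0 = 1
¬x_1 = ¬0 = 1
¬x_2 = ¬1/2 = 0
¬x_1 ⇔ ¬x_2 = 1 ⇔ 0 = 0
((x_3 · x_1) ⇔ (x_1 ⇔ (x_3 ⇔ x_3))) ⇒ (¬x_1 ⇔ ¬x_2) = 1 ⇒ 0 = 0
This gives 0 ≠ 1.

No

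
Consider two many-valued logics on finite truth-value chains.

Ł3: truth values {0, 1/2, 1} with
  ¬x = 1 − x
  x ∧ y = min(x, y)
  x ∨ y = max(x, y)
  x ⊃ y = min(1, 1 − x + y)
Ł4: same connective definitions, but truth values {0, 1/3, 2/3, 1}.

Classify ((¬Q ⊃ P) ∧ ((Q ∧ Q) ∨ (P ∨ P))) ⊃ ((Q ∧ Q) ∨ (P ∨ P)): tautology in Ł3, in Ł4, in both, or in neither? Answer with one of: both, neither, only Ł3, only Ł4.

both

In Ł3: every assignment gives 1 — tautology.
In Ł4: every assignment gives 1 — tautology.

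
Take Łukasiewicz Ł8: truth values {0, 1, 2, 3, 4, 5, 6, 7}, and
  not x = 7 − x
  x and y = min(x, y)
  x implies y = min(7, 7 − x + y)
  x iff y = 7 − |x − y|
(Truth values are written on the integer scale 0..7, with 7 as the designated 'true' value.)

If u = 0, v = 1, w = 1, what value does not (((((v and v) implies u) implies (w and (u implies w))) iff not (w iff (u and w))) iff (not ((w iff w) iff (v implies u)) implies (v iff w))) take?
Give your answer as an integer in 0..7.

v and v = 1 and 1 = 1
(v and v) implies u = 1 implies 0 = 6
u implies w = 0 implies 1 = 7
w and (u implies w) = 1 and 7 = 1
((v and v) implies u) implies (w and (u implies w)) = 6 implies 1 = 2
u and w = 0 and 1 = 0
w iff (u and w) = 1 iff 0 = 6
not (w iff (u and w)) = not 6 = 1
(((v and v) implies u) implies (w and (u implies w))) iff not (w iff (u and w)) = 2 iff 1 = 6
w iff w = 1 iff 1 = 7
v implies u = 1 implies 0 = 6
(w iff w) iff (v implies u) = 7 iff 6 = 6
not ((w iff w) iff (v implies u)) = not 6 = 1
v iff w = 1 iff 1 = 7
not ((w iff w) iff (v implies u)) implies (v iff w) = 1 implies 7 = 7
((((v and v) implies u) implies (w and (u implies w))) iff not (w iff (u and w))) iff (not ((w iff w) iff (v implies u)) implies (v iff w)) = 6 iff 7 = 6
not (((((v and v) implies u) implies (w and (u implies w))) iff not (w iff (u and w))) iff (not ((w iff w) iff (v implies u)) implies (v iff w))) = not 6 = 1

1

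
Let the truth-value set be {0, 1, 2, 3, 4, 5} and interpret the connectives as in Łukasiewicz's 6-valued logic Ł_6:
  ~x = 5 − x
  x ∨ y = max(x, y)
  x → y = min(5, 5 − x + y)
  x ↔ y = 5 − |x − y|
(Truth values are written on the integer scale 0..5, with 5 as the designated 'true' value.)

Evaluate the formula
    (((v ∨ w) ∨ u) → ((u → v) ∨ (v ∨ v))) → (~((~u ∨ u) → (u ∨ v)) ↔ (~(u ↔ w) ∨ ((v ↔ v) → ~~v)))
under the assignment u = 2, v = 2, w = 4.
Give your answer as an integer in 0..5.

v ∨ w = 2 ∨ 4 = 4
(v ∨ w) ∨ u = 4 ∨ 2 = 4
u → v = 2 → 2 = 5
v ∨ v = 2 ∨ 2 = 2
(u → v) ∨ (v ∨ v) = 5 ∨ 2 = 5
((v ∨ w) ∨ u) → ((u → v) ∨ (v ∨ v)) = 4 → 5 = 5
~u = ~2 = 3
~u ∨ u = 3 ∨ 2 = 3
u ∨ v = 2 ∨ 2 = 2
(~u ∨ u) → (u ∨ v) = 3 → 2 = 4
~((~u ∨ u) → (u ∨ v)) = ~4 = 1
u ↔ w = 2 ↔ 4 = 3
~(u ↔ w) = ~3 = 2
v ↔ v = 2 ↔ 2 = 5
~v = ~2 = 3
~~v = ~3 = 2
(v ↔ v) → ~~v = 5 → 2 = 2
~(u ↔ w) ∨ ((v ↔ v) → ~~v) = 2 ∨ 2 = 2
~((~u ∨ u) → (u ∨ v)) ↔ (~(u ↔ w) ∨ ((v ↔ v) → ~~v)) = 1 ↔ 2 = 4
(((v ∨ w) ∨ u) → ((u → v) ∨ (v ∨ v))) → (~((~u ∨ u) → (u ∨ v)) ↔ (~(u ↔ w) ∨ ((v ↔ v) → ~~v))) = 5 → 4 = 4

4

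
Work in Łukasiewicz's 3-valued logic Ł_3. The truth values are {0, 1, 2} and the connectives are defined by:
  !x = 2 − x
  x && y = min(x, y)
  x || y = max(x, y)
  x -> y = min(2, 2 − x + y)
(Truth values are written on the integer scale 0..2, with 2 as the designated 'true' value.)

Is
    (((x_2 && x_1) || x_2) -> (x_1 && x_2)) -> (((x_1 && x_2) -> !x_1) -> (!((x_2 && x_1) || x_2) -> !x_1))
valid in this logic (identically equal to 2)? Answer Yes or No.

No

Counterexample: take x_1 = 1, x_2 = 0.
x_2 && x_1 = 0 && 1 = 0
(x_2 && x_1) || x_2 = 0 || 0 = 0
x_1 && x_2 = 1 && 0 = 0
((x_2 && x_1) || x_2) -> (x_1 && x_2) = 0 -> 0 = 2
x_1 && x_2 = 1 && 0 = 0
!x_1 = !1 = 1
(x_1 && x_2) -> !x_1 = 0 -> 1 = 2
x_2 && x_1 = 0 && 1 = 0
(x_2 && x_1) || x_2 = 0 || 0 = 0
!((x_2 && x_1) || x_2) = !0 = 2
!x_1 = !1 = 1
!((x_2 && x_1) || x_2) -> !x_1 = 2 -> 1 = 1
((x_1 && x_2) -> !x_1) -> (!((x_2 && x_1) || x_2) -> !x_1) = 2 -> 1 = 1
(((x_2 && x_1) || x_2) -> (x_1 && x_2)) -> (((x_1 && x_2) -> !x_1) -> (!((x_2 && x_1) || x_2) -> !x_1)) = 2 -> 1 = 1
This gives 1 ≠ 2.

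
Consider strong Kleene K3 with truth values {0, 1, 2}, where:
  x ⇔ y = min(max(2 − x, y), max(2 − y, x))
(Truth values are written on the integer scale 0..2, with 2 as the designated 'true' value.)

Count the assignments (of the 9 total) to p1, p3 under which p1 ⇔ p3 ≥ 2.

2

p1 = 0, p3 = 0 ↦ 2  ≥
p1 = 0, p3 = 1 ↦ 1  <
p1 = 0, p3 = 2 ↦ 0  <
p1 = 1, p3 = 0 ↦ 1  <
p1 = 1, p3 = 1 ↦ 1  <
p1 = 1, p3 = 2 ↦ 1  <
p1 = 2, p3 = 0 ↦ 0  <
p1 = 2, p3 = 1 ↦ 1  <
p1 = 2, p3 = 2 ↦ 2  ≥
So 2 of the 9 assignments meet the threshold.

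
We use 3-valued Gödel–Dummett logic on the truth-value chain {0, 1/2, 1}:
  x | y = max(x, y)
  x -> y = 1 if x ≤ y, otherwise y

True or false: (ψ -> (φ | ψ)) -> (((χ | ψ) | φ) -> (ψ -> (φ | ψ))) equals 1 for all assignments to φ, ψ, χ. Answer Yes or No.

Yes

At φ = 1/2, ψ = 0, χ = 1, for instance:
φ | ψ = 1/2 | 0 = 1/2
ψ -> (φ | ψ) = 0 -> 1/2 = 1
χ | ψ = 1 | 0 = 1
(χ | ψ) | φ = 1 | 1/2 = 1
((χ | ψ) | φ) -> (ψ -> (φ | ψ)) = 1 -> 1 = 1
(ψ -> (φ | ψ)) -> (((χ | ψ) | φ) -> (ψ -> (φ | ψ))) = 1 -> 1 = 1
and checking the remaining 26 assignments likewise gives ≥ 1 in every case.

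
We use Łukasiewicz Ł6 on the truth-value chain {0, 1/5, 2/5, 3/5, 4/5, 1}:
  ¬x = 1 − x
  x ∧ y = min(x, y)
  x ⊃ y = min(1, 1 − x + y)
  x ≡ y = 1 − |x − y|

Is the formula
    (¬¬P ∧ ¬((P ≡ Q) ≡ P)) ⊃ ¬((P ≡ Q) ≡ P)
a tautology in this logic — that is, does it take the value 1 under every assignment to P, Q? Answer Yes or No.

At P = 3/5, Q = 1, for instance:
¬P = ¬3/5 = 2/5
¬¬P = ¬2/5 = 3/5
P ≡ Q = 3/5 ≡ 1 = 3/5
(P ≡ Q) ≡ P = 3/5 ≡ 3/5 = 1
¬((P ≡ Q) ≡ P) = ¬1 = 0
¬¬P ∧ ¬((P ≡ Q) ≡ P) = 3/5 ∧ 0 = 0
(¬¬P ∧ ¬((P ≡ Q) ≡ P)) ⊃ ¬((P ≡ Q) ≡ P) = 0 ⊃ 0 = 1
and checking the remaining 35 assignments likewise gives ≥ 1 in every case.

Yes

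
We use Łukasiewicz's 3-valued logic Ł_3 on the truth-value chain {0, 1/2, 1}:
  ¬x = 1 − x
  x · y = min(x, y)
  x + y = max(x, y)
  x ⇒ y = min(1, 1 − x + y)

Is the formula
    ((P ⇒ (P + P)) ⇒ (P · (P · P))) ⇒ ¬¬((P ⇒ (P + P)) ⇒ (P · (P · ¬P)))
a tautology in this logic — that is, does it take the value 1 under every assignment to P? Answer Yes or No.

Counterexample: take P = 1.
P + P = 1 + 1 = 1
P ⇒ (P + P) = 1 ⇒ 1 = 1
P · P = 1 · 1 = 1
P · (P · P) = 1 · 1 = 1
(P ⇒ (P + P)) ⇒ (P · (P · P)) = 1 ⇒ 1 = 1
P + P = 1 + 1 = 1
P ⇒ (P + P) = 1 ⇒ 1 = 1
¬P = ¬1 = 0
P · ¬P = 1 · 0 = 0
P · (P · ¬P) = 1 · 0 = 0
(P ⇒ (P + P)) ⇒ (P · (P · ¬P)) = 1 ⇒ 0 = 0
¬((P ⇒ (P + P)) ⇒ (P · (P · ¬P))) = ¬0 = 1
¬¬((P ⇒ (P + P)) ⇒ (P · (P · ¬P))) = ¬1 = 0
((P ⇒ (P + P)) ⇒ (P · (P · P))) ⇒ ¬¬((P ⇒ (P + P)) ⇒ (P · (P · ¬P))) = 1 ⇒ 0 = 0
This gives 0 ≠ 1.

No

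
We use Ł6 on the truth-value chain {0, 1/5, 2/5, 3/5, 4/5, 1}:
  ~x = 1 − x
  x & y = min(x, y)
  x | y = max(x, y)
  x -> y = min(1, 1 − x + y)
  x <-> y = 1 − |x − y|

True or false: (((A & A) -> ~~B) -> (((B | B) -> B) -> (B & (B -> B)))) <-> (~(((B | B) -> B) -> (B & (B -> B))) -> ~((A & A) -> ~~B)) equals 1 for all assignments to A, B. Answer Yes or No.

At A = 0, B = 4/5, for instance:
A & A = 0 & 0 = 0
~B = ~4/5 = 1/5
~~B = ~1/5 = 4/5
(A & A) -> ~~B = 0 -> 4/5 = 1
B | B = 4/5 | 4/5 = 4/5
(B | B) -> B = 4/5 -> 4/5 = 1
B -> B = 4/5 -> 4/5 = 1
B & (B -> B) = 4/5 & 1 = 4/5
((B | B) -> B) -> (B & (B -> B)) = 1 -> 4/5 = 4/5
((A & A) -> ~~B) -> (((B | B) -> B) -> (B & (B -> B))) = 1 -> 4/5 = 4/5
~(((B | B) -> B) -> (B & (B -> B))) = ~4/5 = 1/5
~((A & A) -> ~~B) = ~1 = 0
~(((B | B) -> B) -> (B & (B -> B))) -> ~((A & A) -> ~~B) = 1/5 -> 0 = 4/5
(((A & A) -> ~~B) -> (((B | B) -> B) -> (B & (B -> B)))) <-> (~(((B | B) -> B) -> (B & (B -> B))) -> ~((A & A) -> ~~B)) = 4/5 <-> 4/5 = 1
and checking the remaining 35 assignments likewise gives ≥ 1 in every case.

Yes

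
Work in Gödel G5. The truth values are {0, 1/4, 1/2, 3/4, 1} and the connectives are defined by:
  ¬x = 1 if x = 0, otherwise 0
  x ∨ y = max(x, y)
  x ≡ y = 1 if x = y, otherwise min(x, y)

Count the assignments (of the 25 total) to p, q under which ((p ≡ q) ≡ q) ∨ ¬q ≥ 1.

12

value 1: 12 assignments (counts)
value 3/4: 2 assignments
value 1/2: 3 assignments
value 1/4: 4 assignments
value 0: 4 assignments
So 12 of the 25 assignments meet the threshold.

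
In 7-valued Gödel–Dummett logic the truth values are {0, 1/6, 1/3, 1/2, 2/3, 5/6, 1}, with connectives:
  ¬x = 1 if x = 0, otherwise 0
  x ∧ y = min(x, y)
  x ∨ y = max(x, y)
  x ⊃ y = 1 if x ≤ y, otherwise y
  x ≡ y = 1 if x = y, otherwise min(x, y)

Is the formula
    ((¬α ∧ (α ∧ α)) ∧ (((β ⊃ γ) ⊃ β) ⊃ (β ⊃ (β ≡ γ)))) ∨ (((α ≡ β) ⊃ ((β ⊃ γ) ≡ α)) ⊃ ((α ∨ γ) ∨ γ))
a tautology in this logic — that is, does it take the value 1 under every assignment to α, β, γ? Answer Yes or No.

No

Counterexample: take α = 0, β = 1/6, γ = 0.
¬α = ¬0 = 1
α ∧ α = 0 ∧ 0 = 0
¬α ∧ (α ∧ α) = 1 ∧ 0 = 0
β ⊃ γ = 1/6 ⊃ 0 = 0
(β ⊃ γ) ⊃ β = 0 ⊃ 1/6 = 1
β ≡ γ = 1/6 ≡ 0 = 0
β ⊃ (β ≡ γ) = 1/6 ⊃ 0 = 0
((β ⊃ γ) ⊃ β) ⊃ (β ⊃ (β ≡ γ)) = 1 ⊃ 0 = 0
(¬α ∧ (α ∧ α)) ∧ (((β ⊃ γ) ⊃ β) ⊃ (β ⊃ (β ≡ γ))) = 0 ∧ 0 = 0
α ≡ β = 0 ≡ 1/6 = 0
β ⊃ γ = 1/6 ⊃ 0 = 0
(β ⊃ γ) ≡ α = 0 ≡ 0 = 1
(α ≡ β) ⊃ ((β ⊃ γ) ≡ α) = 0 ⊃ 1 = 1
α ∨ γ = 0 ∨ 0 = 0
(α ∨ γ) ∨ γ = 0 ∨ 0 = 0
((α ≡ β) ⊃ ((β ⊃ γ) ≡ α)) ⊃ ((α ∨ γ) ∨ γ) = 1 ⊃ 0 = 0
((¬α ∧ (α ∧ α)) ∧ (((β ⊃ γ) ⊃ β) ⊃ (β ⊃ (β ≡ γ)))) ∨ (((α ≡ β) ⊃ ((β ⊃ γ) ≡ α)) ⊃ ((α ∨ γ) ∨ γ)) = 0 ∨ 0 = 0
This gives 0 ≠ 1.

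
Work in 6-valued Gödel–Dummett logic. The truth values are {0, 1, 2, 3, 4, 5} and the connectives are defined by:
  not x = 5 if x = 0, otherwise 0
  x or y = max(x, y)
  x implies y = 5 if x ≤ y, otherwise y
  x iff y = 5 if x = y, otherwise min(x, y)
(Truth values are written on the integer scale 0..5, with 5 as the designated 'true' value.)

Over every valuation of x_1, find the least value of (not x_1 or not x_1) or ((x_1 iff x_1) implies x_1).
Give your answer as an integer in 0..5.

Take x_1 = 1:
not x_1 = not 1 = 0
not x_1 = not 1 = 0
not x_1 or not x_1 = 0 or 0 = 0
x_1 iff x_1 = 1 iff 1 = 5
(x_1 iff x_1) implies x_1 = 5 implies 1 = 1
(not x_1 or not x_1) or ((x_1 iff x_1) implies x_1) = 0 or 1 = 1
No assignment yields a value below 1, so this is the minimum.

1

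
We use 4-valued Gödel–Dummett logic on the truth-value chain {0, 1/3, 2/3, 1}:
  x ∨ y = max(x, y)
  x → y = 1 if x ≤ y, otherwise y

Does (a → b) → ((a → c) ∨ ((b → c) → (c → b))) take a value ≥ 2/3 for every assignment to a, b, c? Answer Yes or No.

Yes

At a = 2/3, b = 1, c = 1, for instance:
a → b = 2/3 → 1 = 1
a → c = 2/3 → 1 = 1
b → c = 1 → 1 = 1
c → b = 1 → 1 = 1
(b → c) → (c → b) = 1 → 1 = 1
(a → c) ∨ ((b → c) → (c → b)) = 1 ∨ 1 = 1
(a → b) → ((a → c) ∨ ((b → c) → (c → b))) = 1 → 1 = 1
and checking the remaining 63 assignments likewise gives ≥ 2/3 in every case.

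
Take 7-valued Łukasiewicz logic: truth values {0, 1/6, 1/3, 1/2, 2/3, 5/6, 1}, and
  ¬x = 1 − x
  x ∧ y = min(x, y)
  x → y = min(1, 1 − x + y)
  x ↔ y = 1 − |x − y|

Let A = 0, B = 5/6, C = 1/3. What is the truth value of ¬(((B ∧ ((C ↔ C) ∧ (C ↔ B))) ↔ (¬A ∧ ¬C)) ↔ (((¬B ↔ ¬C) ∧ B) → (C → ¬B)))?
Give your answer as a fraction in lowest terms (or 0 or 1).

1/6

C ↔ C = 1/3 ↔ 1/3 = 1
C ↔ B = 1/3 ↔ 5/6 = 1/2
(C ↔ C) ∧ (C ↔ B) = 1 ∧ 1/2 = 1/2
B ∧ ((C ↔ C) ∧ (C ↔ B)) = 5/6 ∧ 1/2 = 1/2
¬A = ¬0 = 1
¬C = ¬1/3 = 2/3
¬A ∧ ¬C = 1 ∧ 2/3 = 2/3
(B ∧ ((C ↔ C) ∧ (C ↔ B))) ↔ (¬A ∧ ¬C) = 1/2 ↔ 2/3 = 5/6
¬B = ¬5/6 = 1/6
¬C = ¬1/3 = 2/3
¬B ↔ ¬C = 1/6 ↔ 2/3 = 1/2
(¬B ↔ ¬C) ∧ B = 1/2 ∧ 5/6 = 1/2
¬B = ¬5/6 = 1/6
C → ¬B = 1/3 → 1/6 = 5/6
((¬B ↔ ¬C) ∧ B) → (C → ¬B) = 1/2 → 5/6 = 1
((B ∧ ((C ↔ C) ∧ (C ↔ B))) ↔ (¬A ∧ ¬C)) ↔ (((¬B ↔ ¬C) ∧ B) → (C → ¬B)) = 5/6 ↔ 1 = 5/6
¬(((B ∧ ((C ↔ C) ∧ (C ↔ B))) ↔ (¬A ∧ ¬C)) ↔ (((¬B ↔ ¬C) ∧ B) → (C → ¬B))) = ¬5/6 = 1/6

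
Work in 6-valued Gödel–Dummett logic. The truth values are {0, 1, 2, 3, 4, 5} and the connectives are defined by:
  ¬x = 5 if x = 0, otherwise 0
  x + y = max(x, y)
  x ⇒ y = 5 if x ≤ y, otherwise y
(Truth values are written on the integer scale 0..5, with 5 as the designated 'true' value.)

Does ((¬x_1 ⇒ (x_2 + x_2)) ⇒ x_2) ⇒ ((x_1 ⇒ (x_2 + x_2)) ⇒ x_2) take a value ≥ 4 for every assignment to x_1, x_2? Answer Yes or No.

No

Counterexample: take x_1 = 0, x_2 = 0.
¬x_1 = ¬0 = 5
x_2 + x_2 = 0 + 0 = 0
¬x_1 ⇒ (x_2 + x_2) = 5 ⇒ 0 = 0
(¬x_1 ⇒ (x_2 + x_2)) ⇒ x_2 = 0 ⇒ 0 = 5
x_2 + x_2 = 0 + 0 = 0
x_1 ⇒ (x_2 + x_2) = 0 ⇒ 0 = 5
(x_1 ⇒ (x_2 + x_2)) ⇒ x_2 = 5 ⇒ 0 = 0
((¬x_1 ⇒ (x_2 + x_2)) ⇒ x_2) ⇒ ((x_1 ⇒ (x_2 + x_2)) ⇒ x_2) = 5 ⇒ 0 = 0
This gives 0, which is below 4.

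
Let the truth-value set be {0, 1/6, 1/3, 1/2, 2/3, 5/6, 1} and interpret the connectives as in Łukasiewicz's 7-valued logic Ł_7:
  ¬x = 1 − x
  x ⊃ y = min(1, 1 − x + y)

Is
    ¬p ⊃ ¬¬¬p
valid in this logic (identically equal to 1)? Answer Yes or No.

Yes

p = 0 ↦ 1
p = 1/6 ↦ 1
p = 1/3 ↦ 1
p = 1/2 ↦ 1
p = 2/3 ↦ 1
p = 5/6 ↦ 1
p = 1 ↦ 1
Every assignment gives a value ≥ 1.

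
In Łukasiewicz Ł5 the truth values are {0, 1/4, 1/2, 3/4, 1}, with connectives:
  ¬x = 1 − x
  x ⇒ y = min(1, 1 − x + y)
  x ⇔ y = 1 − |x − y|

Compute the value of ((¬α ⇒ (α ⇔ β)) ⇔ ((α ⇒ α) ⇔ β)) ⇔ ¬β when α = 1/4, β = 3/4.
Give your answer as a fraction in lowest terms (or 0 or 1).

¬α = ¬1/4 = 3/4
α ⇔ β = 1/4 ⇔ 3/4 = 1/2
¬α ⇒ (α ⇔ β) = 3/4 ⇒ 1/2 = 3/4
α ⇒ α = 1/4 ⇒ 1/4 = 1
(α ⇒ α) ⇔ β = 1 ⇔ 3/4 = 3/4
(¬α ⇒ (α ⇔ β)) ⇔ ((α ⇒ α) ⇔ β) = 3/4 ⇔ 3/4 = 1
¬β = ¬3/4 = 1/4
((¬α ⇒ (α ⇔ β)) ⇔ ((α ⇒ α) ⇔ β)) ⇔ ¬β = 1 ⇔ 1/4 = 1/4

1/4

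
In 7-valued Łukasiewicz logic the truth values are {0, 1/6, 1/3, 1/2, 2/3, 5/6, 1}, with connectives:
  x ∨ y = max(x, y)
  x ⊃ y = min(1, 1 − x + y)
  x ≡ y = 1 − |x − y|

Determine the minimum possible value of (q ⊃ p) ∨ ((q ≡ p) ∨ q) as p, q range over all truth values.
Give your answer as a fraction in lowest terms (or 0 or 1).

Take p = 0, q = 1/2:
q ⊃ p = 1/2 ⊃ 0 = 1/2
q ≡ p = 1/2 ≡ 0 = 1/2
(q ≡ p) ∨ q = 1/2 ∨ 1/2 = 1/2
(q ⊃ p) ∨ ((q ≡ p) ∨ q) = 1/2 ∨ 1/2 = 1/2
No assignment yields a value below 1/2, so this is the minimum.

1/2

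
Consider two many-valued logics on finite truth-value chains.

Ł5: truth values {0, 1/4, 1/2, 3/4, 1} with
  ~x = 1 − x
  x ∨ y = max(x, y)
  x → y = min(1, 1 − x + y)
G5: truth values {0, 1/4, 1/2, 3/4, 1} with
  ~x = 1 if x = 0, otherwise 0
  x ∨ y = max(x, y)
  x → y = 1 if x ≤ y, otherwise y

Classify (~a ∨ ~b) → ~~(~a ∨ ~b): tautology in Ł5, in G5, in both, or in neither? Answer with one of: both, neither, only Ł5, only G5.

In Ł5: every assignment gives 1 — tautology.
In G5: every assignment gives 1 — tautology.

both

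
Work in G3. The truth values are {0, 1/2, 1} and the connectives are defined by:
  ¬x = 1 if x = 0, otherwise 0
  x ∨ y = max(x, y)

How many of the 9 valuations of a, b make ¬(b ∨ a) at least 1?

1

a = 0, b = 0 ↦ 1  ≥
a = 0, b = 1/2 ↦ 0  <
a = 0, b = 1 ↦ 0  <
a = 1/2, b = 0 ↦ 0  <
a = 1/2, b = 1/2 ↦ 0  <
a = 1/2, b = 1 ↦ 0  <
a = 1, b = 0 ↦ 0  <
a = 1, b = 1/2 ↦ 0  <
a = 1, b = 1 ↦ 0  <
So 1 of the 9 assignments meets the threshold.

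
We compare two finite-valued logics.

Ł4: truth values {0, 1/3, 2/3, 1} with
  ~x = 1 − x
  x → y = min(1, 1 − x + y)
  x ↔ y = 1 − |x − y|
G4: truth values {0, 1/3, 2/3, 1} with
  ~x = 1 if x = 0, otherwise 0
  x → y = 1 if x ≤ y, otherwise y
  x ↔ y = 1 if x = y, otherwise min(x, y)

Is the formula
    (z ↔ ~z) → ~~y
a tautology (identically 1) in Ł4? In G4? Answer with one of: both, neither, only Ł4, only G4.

In Ł4: at y = 0, z = 1/3 the value is 1/3 — not a tautology.
In G4: every assignment gives 1 — tautology.

only G4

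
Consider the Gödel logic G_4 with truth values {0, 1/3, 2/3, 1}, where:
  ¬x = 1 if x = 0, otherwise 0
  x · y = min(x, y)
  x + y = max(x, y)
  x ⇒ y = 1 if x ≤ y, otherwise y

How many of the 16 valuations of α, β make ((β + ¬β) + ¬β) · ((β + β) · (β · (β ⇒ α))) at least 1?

α = 0, β = 0 ↦ 0  <
α = 0, β = 1/3 ↦ 0  <
α = 0, β = 2/3 ↦ 0  <
α = 0, β = 1 ↦ 0  <
α = 1/3, β = 0 ↦ 0  <
α = 1/3, β = 1/3 ↦ 1/3  <
α = 1/3, β = 2/3 ↦ 1/3  <
α = 1/3, β = 1 ↦ 1/3  <
α = 2/3, β = 0 ↦ 0  <
α = 2/3, β = 1/3 ↦ 1/3  <
α = 2/3, β = 2/3 ↦ 2/3  <
α = 2/3, β = 1 ↦ 2/3  <
α = 1, β = 0 ↦ 0  <
α = 1, β = 1/3 ↦ 1/3  <
α = 1, β = 2/3 ↦ 2/3  <
α = 1, β = 1 ↦ 1  ≥
So 1 of the 16 assignments meets the threshold.

1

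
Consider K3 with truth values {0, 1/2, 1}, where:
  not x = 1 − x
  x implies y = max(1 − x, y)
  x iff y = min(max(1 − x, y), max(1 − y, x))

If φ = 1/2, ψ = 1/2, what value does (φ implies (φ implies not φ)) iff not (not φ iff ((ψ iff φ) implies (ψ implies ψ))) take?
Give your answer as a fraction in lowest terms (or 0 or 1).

1/2

not φ = not 1/2 = 1/2
φ implies not φ = 1/2 implies 1/2 = 1/2
φ implies (φ implies not φ) = 1/2 implies 1/2 = 1/2
not φ = not 1/2 = 1/2
ψ iff φ = 1/2 iff 1/2 = 1/2
ψ implies ψ = 1/2 implies 1/2 = 1/2
(ψ iff φ) implies (ψ implies ψ) = 1/2 implies 1/2 = 1/2
not φ iff ((ψ iff φ) implies (ψ implies ψ)) = 1/2 iff 1/2 = 1/2
not (not φ iff ((ψ iff φ) implies (ψ implies ψ))) = not 1/2 = 1/2
(φ implies (φ implies not φ)) iff not (not φ iff ((ψ iff φ) implies (ψ implies ψ))) = 1/2 iff 1/2 = 1/2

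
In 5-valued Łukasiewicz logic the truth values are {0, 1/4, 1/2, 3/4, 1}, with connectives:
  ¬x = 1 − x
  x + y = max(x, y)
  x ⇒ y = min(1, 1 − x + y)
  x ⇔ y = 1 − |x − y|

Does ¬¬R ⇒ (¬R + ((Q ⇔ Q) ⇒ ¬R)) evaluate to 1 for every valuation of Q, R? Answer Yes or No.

No

Counterexample: take Q = 0, R = 3/4.
¬R = ¬3/4 = 1/4
¬¬R = ¬1/4 = 3/4
Q ⇔ Q = 0 ⇔ 0 = 1
¬R = ¬3/4 = 1/4
(Q ⇔ Q) ⇒ ¬R = 1 ⇒ 1/4 = 1/4
¬R + ((Q ⇔ Q) ⇒ ¬R) = 1/4 + 1/4 = 1/4
¬¬R ⇒ (¬R + ((Q ⇔ Q) ⇒ ¬R)) = 3/4 ⇒ 1/4 = 1/2
This gives 1/2 ≠ 1.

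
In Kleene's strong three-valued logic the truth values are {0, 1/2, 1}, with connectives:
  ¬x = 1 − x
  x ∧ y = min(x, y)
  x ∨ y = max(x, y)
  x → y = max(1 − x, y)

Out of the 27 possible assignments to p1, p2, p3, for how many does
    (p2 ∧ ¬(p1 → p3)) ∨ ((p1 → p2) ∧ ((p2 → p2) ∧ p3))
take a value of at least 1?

5

value 1: 5 assignments (counts)
value 1/2: 15 assignments
value 0: 7 assignments
So 5 of the 27 assignments meet the threshold.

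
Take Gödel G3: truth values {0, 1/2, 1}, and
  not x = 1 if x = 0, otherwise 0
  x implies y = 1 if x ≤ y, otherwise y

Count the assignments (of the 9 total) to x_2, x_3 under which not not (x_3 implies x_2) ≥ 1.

7

x_2 = 0, x_3 = 0 ↦ 1  ≥
x_2 = 0, x_3 = 1/2 ↦ 0  <
x_2 = 0, x_3 = 1 ↦ 0  <
x_2 = 1/2, x_3 = 0 ↦ 1  ≥
x_2 = 1/2, x_3 = 1/2 ↦ 1  ≥
x_2 = 1/2, x_3 = 1 ↦ 1  ≥
x_2 = 1, x_3 = 0 ↦ 1  ≥
x_2 = 1, x_3 = 1/2 ↦ 1  ≥
x_2 = 1, x_3 = 1 ↦ 1  ≥
So 7 of the 9 assignments meet the threshold.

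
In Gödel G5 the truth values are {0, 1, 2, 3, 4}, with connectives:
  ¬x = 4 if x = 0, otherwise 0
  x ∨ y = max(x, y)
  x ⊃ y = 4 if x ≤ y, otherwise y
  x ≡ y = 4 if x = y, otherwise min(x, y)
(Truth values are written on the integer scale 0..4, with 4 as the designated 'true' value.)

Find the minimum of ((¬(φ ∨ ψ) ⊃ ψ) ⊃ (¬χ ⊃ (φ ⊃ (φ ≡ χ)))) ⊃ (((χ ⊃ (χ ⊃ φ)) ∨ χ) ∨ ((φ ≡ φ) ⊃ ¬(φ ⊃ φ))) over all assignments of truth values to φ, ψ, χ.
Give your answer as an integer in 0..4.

1

Take φ = 0, ψ = 0, χ = 1:
φ ∨ ψ = 0 ∨ 0 = 0
¬(φ ∨ ψ) = ¬0 = 4
¬(φ ∨ ψ) ⊃ ψ = 4 ⊃ 0 = 0
¬χ = ¬1 = 0
φ ≡ χ = 0 ≡ 1 = 0
φ ⊃ (φ ≡ χ) = 0 ⊃ 0 = 4
¬χ ⊃ (φ ⊃ (φ ≡ χ)) = 0 ⊃ 4 = 4
(¬(φ ∨ ψ) ⊃ ψ) ⊃ (¬χ ⊃ (φ ⊃ (φ ≡ χ))) = 0 ⊃ 4 = 4
χ ⊃ φ = 1 ⊃ 0 = 0
χ ⊃ (χ ⊃ φ) = 1 ⊃ 0 = 0
(χ ⊃ (χ ⊃ φ)) ∨ χ = 0 ∨ 1 = 1
φ ≡ φ = 0 ≡ 0 = 4
φ ⊃ φ = 0 ⊃ 0 = 4
¬(φ ⊃ φ) = ¬4 = 0
(φ ≡ φ) ⊃ ¬(φ ⊃ φ) = 4 ⊃ 0 = 0
((χ ⊃ (χ ⊃ φ)) ∨ χ) ∨ ((φ ≡ φ) ⊃ ¬(φ ⊃ φ)) = 1 ∨ 0 = 1
((¬(φ ∨ ψ) ⊃ ψ) ⊃ (¬χ ⊃ (φ ⊃ (φ ≡ χ)))) ⊃ (((χ ⊃ (χ ⊃ φ)) ∨ χ) ∨ ((φ ≡ φ) ⊃ ¬(φ ⊃ φ))) = 4 ⊃ 1 = 1
No assignment yields a value below 1, so this is the minimum.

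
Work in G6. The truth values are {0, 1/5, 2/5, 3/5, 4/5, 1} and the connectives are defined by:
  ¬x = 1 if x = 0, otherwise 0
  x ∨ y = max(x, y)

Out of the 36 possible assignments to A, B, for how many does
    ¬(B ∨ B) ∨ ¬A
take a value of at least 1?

11

value 1: 11 assignments (counts)
value 0: 25 assignments
So 11 of the 36 assignments meet the threshold.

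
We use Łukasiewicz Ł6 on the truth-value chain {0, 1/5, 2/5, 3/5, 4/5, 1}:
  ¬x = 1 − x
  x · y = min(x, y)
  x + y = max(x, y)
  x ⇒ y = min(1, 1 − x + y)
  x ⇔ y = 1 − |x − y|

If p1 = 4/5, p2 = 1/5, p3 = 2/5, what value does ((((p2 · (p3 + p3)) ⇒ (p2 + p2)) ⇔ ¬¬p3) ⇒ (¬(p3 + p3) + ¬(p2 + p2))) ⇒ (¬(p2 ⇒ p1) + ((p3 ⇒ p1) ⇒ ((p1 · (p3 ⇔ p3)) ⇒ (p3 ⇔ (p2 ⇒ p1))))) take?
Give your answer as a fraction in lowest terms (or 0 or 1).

3/5

p3 + p3 = 2/5 + 2/5 = 2/5
p2 · (p3 + p3) = 1/5 · 2/5 = 1/5
p2 + p2 = 1/5 + 1/5 = 1/5
(p2 · (p3 + p3)) ⇒ (p2 + p2) = 1/5 ⇒ 1/5 = 1
¬p3 = ¬2/5 = 3/5
¬¬p3 = ¬3/5 = 2/5
((p2 · (p3 + p3)) ⇒ (p2 + p2)) ⇔ ¬¬p3 = 1 ⇔ 2/5 = 2/5
p3 + p3 = 2/5 + 2/5 = 2/5
¬(p3 + p3) = ¬2/5 = 3/5
p2 + p2 = 1/5 + 1/5 = 1/5
¬(p2 + p2) = ¬1/5 = 4/5
¬(p3 + p3) + ¬(p2 + p2) = 3/5 + 4/5 = 4/5
(((p2 · (p3 + p3)) ⇒ (p2 + p2)) ⇔ ¬¬p3) ⇒ (¬(p3 + p3) + ¬(p2 + p2)) = 2/5 ⇒ 4/5 = 1
p2 ⇒ p1 = 1/5 ⇒ 4/5 = 1
¬(p2 ⇒ p1) = ¬1 = 0
p3 ⇒ p1 = 2/5 ⇒ 4/5 = 1
p3 ⇔ p3 = 2/5 ⇔ 2/5 = 1
p1 · (p3 ⇔ p3) = 4/5 · 1 = 4/5
p2 ⇒ p1 = 1/5 ⇒ 4/5 = 1
p3 ⇔ (p2 ⇒ p1) = 2/5 ⇔ 1 = 2/5
(p1 · (p3 ⇔ p3)) ⇒ (p3 ⇔ (p2 ⇒ p1)) = 4/5 ⇒ 2/5 = 3/5
(p3 ⇒ p1) ⇒ ((p1 · (p3 ⇔ p3)) ⇒ (p3 ⇔ (p2 ⇒ p1))) = 1 ⇒ 3/5 = 3/5
¬(p2 ⇒ p1) + ((p3 ⇒ p1) ⇒ ((p1 · (p3 ⇔ p3)) ⇒ (p3 ⇔ (p2 ⇒ p1)))) = 0 + 3/5 = 3/5
((((p2 · (p3 + p3)) ⇒ (p2 + p2)) ⇔ ¬¬p3) ⇒ (¬(p3 + p3) + ¬(p2 + p2))) ⇒ (¬(p2 ⇒ p1) + ((p3 ⇒ p1) ⇒ ((p1 · (p3 ⇔ p3)) ⇒ (p3 ⇔ (p2 ⇒ p1))))) = 1 ⇒ 3/5 = 3/5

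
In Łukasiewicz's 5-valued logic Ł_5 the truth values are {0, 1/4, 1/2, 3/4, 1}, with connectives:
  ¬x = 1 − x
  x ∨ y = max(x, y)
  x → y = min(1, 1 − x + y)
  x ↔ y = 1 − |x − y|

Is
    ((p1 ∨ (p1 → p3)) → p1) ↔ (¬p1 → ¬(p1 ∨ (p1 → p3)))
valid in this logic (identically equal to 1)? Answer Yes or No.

At p1 = 1/4, p3 = 0, for instance:
p1 → p3 = 1/4 → 0 = 3/4
p1 ∨ (p1 → p3) = 1/4 ∨ 3/4 = 3/4
(p1 ∨ (p1 → p3)) → p1 = 3/4 → 1/4 = 1/2
¬p1 = ¬1/4 = 3/4
¬(p1 ∨ (p1 → p3)) = ¬3/4 = 1/4
¬p1 → ¬(p1 ∨ (p1 → p3)) = 3/4 → 1/4 = 1/2
((p1 ∨ (p1 → p3)) → p1) ↔ (¬p1 → ¬(p1 ∨ (p1 → p3))) = 1/2 ↔ 1/2 = 1
and checking the remaining 24 assignments likewise gives ≥ 1 in every case.

Yes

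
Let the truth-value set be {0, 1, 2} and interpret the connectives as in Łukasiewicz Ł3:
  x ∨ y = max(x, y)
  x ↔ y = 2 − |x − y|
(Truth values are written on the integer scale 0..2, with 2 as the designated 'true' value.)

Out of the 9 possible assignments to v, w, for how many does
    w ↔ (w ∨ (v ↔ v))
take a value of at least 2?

3

v = 0, w = 0 ↦ 0  <
v = 0, w = 1 ↦ 1  <
v = 0, w = 2 ↦ 2  ≥
v = 1, w = 0 ↦ 0  <
v = 1, w = 1 ↦ 1  <
v = 1, w = 2 ↦ 2  ≥
v = 2, w = 0 ↦ 0  <
v = 2, w = 1 ↦ 1  <
v = 2, w = 2 ↦ 2  ≥
So 3 of the 9 assignments meet the threshold.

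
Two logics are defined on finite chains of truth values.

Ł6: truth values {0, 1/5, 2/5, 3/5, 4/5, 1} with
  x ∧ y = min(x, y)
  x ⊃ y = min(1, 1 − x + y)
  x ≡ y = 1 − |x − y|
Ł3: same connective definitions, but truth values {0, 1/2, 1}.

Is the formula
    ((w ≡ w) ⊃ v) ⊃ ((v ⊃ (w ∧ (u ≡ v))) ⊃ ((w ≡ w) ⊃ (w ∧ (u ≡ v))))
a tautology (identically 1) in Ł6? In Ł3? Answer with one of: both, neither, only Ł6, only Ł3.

In Ł6: every assignment gives 1 — tautology.
In Ł3: every assignment gives 1 — tautology.

both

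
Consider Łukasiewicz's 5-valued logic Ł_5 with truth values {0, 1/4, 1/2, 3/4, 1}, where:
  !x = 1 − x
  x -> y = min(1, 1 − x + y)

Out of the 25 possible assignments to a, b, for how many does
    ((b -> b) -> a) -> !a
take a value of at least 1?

15

value 1: 15 assignments (counts)
value 1/2: 5 assignments
value 0: 5 assignments
So 15 of the 25 assignments meet the threshold.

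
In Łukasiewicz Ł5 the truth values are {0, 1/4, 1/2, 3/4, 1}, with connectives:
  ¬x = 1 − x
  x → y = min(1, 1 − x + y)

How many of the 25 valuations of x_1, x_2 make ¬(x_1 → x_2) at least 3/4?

3

value 1: 1 assignment (counts)
value 3/4: 2 assignments (counts)
value 1/2: 3 assignments
value 1/4: 4 assignments
value 0: 15 assignments
So 3 of the 25 assignments meet the threshold.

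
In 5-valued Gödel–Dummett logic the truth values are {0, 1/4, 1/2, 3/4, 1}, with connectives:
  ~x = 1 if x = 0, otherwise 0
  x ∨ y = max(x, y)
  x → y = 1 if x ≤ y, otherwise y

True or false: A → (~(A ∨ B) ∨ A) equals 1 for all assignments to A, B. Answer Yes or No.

At A = 1/4, B = 1, for instance:
A ∨ B = 1/4 ∨ 1 = 1
~(A ∨ B) = ~1 = 0
~(A ∨ B) ∨ A = 0 ∨ 1/4 = 1/4
A → (~(A ∨ B) ∨ A) = 1/4 → 1/4 = 1
and checking the remaining 24 assignments likewise gives ≥ 1 in every case.

Yes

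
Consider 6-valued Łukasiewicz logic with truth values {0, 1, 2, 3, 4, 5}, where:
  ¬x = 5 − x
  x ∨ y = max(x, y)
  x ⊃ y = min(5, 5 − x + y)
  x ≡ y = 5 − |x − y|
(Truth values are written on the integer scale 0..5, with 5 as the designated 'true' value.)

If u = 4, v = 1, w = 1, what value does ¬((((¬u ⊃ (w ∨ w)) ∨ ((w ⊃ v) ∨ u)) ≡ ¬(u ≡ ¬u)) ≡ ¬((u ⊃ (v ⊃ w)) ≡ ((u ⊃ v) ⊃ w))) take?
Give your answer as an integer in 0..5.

2

¬u = ¬4 = 1
w ∨ w = 1 ∨ 1 = 1
¬u ⊃ (w ∨ w) = 1 ⊃ 1 = 5
w ⊃ v = 1 ⊃ 1 = 5
(w ⊃ v) ∨ u = 5 ∨ 4 = 5
(¬u ⊃ (w ∨ w)) ∨ ((w ⊃ v) ∨ u) = 5 ∨ 5 = 5
¬u = ¬4 = 1
u ≡ ¬u = 4 ≡ 1 = 2
¬(u ≡ ¬u) = ¬2 = 3
((¬u ⊃ (w ∨ w)) ∨ ((w ⊃ v) ∨ u)) ≡ ¬(u ≡ ¬u) = 5 ≡ 3 = 3
v ⊃ w = 1 ⊃ 1 = 5
u ⊃ (v ⊃ w) = 4 ⊃ 5 = 5
u ⊃ v = 4 ⊃ 1 = 2
(u ⊃ v) ⊃ w = 2 ⊃ 1 = 4
(u ⊃ (v ⊃ w)) ≡ ((u ⊃ v) ⊃ w) = 5 ≡ 4 = 4
¬((u ⊃ (v ⊃ w)) ≡ ((u ⊃ v) ⊃ w)) = ¬4 = 1
(((¬u ⊃ (w ∨ w)) ∨ ((w ⊃ v) ∨ u)) ≡ ¬(u ≡ ¬u)) ≡ ¬((u ⊃ (v ⊃ w)) ≡ ((u ⊃ v) ⊃ w)) = 3 ≡ 1 = 3
¬((((¬u ⊃ (w ∨ w)) ∨ ((w ⊃ v) ∨ u)) ≡ ¬(u ≡ ¬u)) ≡ ¬((u ⊃ (v ⊃ w)) ≡ ((u ⊃ v) ⊃ w))) = ¬3 = 2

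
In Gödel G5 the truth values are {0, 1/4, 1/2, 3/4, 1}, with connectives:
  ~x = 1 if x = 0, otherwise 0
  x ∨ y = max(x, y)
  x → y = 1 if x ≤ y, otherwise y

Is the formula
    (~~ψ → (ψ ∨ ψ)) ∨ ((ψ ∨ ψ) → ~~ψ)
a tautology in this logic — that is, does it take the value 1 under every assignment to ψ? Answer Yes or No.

Yes

ψ = 0 ↦ 1
ψ = 1/4 ↦ 1
ψ = 1/2 ↦ 1
ψ = 3/4 ↦ 1
ψ = 1 ↦ 1
Every assignment gives a value ≥ 1.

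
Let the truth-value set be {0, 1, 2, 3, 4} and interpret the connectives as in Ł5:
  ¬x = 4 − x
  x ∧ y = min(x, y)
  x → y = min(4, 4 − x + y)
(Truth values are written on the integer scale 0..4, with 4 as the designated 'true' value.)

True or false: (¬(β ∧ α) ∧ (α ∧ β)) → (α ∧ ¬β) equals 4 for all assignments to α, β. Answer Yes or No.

Counterexample: take α = 1, β = 4.
β ∧ α = 4 ∧ 1 = 1
¬(β ∧ α) = ¬1 = 3
α ∧ β = 1 ∧ 4 = 1
¬(β ∧ α) ∧ (α ∧ β) = 3 ∧ 1 = 1
¬β = ¬4 = 0
α ∧ ¬β = 1 ∧ 0 = 0
(¬(β ∧ α) ∧ (α ∧ β)) → (α ∧ ¬β) = 1 → 0 = 3
This gives 3 ≠ 4.

No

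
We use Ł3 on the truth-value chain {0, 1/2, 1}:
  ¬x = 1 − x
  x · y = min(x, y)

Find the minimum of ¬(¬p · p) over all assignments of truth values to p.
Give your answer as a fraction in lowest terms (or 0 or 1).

Take p = 1/2:
¬p = ¬1/2 = 1/2
¬p · p = 1/2 · 1/2 = 1/2
¬(¬p · p) = ¬1/2 = 1/2
No assignment yields a value below 1/2, so this is the minimum.

1/2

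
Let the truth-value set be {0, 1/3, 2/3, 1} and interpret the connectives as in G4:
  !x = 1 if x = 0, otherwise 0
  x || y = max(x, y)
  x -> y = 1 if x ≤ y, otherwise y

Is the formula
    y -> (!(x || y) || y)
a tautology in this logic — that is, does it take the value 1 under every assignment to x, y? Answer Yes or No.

x = 0, y = 0 ↦ 1
x = 0, y = 1/3 ↦ 1
x = 0, y = 2/3 ↦ 1
x = 0, y = 1 ↦ 1
x = 1/3, y = 0 ↦ 1
x = 1/3, y = 1/3 ↦ 1
x = 1/3, y = 2/3 ↦ 1
x = 1/3, y = 1 ↦ 1
x = 2/3, y = 0 ↦ 1
x = 2/3, y = 1/3 ↦ 1
x = 2/3, y = 2/3 ↦ 1
x = 2/3, y = 1 ↦ 1
x = 1, y = 0 ↦ 1
x = 1, y = 1/3 ↦ 1
x = 1, y = 2/3 ↦ 1
x = 1, y = 1 ↦ 1
Every assignment gives a value ≥ 1.

Yes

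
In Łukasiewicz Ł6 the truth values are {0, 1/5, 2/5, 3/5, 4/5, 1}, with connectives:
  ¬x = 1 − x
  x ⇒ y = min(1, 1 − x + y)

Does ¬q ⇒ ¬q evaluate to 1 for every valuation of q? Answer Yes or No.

Yes

q = 0 ↦ 1
q = 1/5 ↦ 1
q = 2/5 ↦ 1
q = 3/5 ↦ 1
q = 4/5 ↦ 1
q = 1 ↦ 1
Every assignment gives a value ≥ 1.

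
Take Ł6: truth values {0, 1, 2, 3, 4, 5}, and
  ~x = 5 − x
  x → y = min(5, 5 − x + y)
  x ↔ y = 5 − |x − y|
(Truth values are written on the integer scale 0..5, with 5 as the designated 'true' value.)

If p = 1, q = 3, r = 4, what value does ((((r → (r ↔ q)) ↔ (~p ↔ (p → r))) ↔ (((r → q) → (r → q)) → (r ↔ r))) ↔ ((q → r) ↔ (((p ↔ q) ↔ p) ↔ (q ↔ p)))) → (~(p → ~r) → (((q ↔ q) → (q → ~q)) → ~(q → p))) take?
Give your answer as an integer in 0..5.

r ↔ q = 4 ↔ 3 = 4
r → (r ↔ q) = 4 → 4 = 5
~p = ~1 = 4
p → r = 1 → 4 = 5
~p ↔ (p → r) = 4 ↔ 5 = 4
(r → (r ↔ q)) ↔ (~p ↔ (p → r)) = 5 ↔ 4 = 4
r → q = 4 → 3 = 4
r → q = 4 → 3 = 4
(r → q) → (r → q) = 4 → 4 = 5
r ↔ r = 4 ↔ 4 = 5
((r → q) → (r → q)) → (r ↔ r) = 5 → 5 = 5
((r → (r ↔ q)) ↔ (~p ↔ (p → r))) ↔ (((r → q) → (r → q)) → (r ↔ r)) = 4 ↔ 5 = 4
q → r = 3 → 4 = 5
p ↔ q = 1 ↔ 3 = 3
(p ↔ q) ↔ p = 3 ↔ 1 = 3
q ↔ p = 3 ↔ 1 = 3
((p ↔ q) ↔ p) ↔ (q ↔ p) = 3 ↔ 3 = 5
(q → r) ↔ (((p ↔ q) ↔ p) ↔ (q ↔ p)) = 5 ↔ 5 = 5
(((r → (r ↔ q)) ↔ (~p ↔ (p → r))) ↔ (((r → q) → (r → q)) → (r ↔ r))) ↔ ((q → r) ↔ (((p ↔ q) ↔ p) ↔ (q ↔ p))) = 4 ↔ 5 = 4
~r = ~4 = 1
p → ~r = 1 → 1 = 5
~(p → ~r) = ~5 = 0
q ↔ q = 3 ↔ 3 = 5
~q = ~3 = 2
q → ~q = 3 → 2 = 4
(q ↔ q) → (q → ~q) = 5 → 4 = 4
q → p = 3 → 1 = 3
~(q → p) = ~3 = 2
((q ↔ q) → (q → ~q)) → ~(q → p) = 4 → 2 = 3
~(p → ~r) → (((q ↔ q) → (q → ~q)) → ~(q → p)) = 0 → 3 = 5
((((r → (r ↔ q)) ↔ (~p ↔ (p → r))) ↔ (((r → q) → (r → q)) → (r ↔ r))) ↔ ((q → r) ↔ (((p ↔ q) ↔ p) ↔ (q ↔ p)))) → (~(p → ~r) → (((q ↔ q) → (q → ~q)) → ~(q → p))) = 4 → 5 = 5

5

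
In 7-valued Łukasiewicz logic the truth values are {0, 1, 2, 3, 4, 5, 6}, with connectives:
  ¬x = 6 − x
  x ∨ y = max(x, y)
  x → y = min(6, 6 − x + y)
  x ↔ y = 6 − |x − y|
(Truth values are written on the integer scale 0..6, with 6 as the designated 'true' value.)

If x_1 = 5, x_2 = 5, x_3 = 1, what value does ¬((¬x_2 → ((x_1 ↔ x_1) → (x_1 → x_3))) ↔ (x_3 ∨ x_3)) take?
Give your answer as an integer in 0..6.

¬x_2 = ¬5 = 1
x_1 ↔ x_1 = 5 ↔ 5 = 6
x_1 → x_3 = 5 → 1 = 2
(x_1 ↔ x_1) → (x_1 → x_3) = 6 → 2 = 2
¬x_2 → ((x_1 ↔ x_1) → (x_1 → x_3)) = 1 → 2 = 6
x_3 ∨ x_3 = 1 ∨ 1 = 1
(¬x_2 → ((x_1 ↔ x_1) → (x_1 → x_3))) ↔ (x_3 ∨ x_3) = 6 ↔ 1 = 1
¬((¬x_2 → ((x_1 ↔ x_1) → (x_1 → x_3))) ↔ (x_3 ∨ x_3)) = ¬1 = 5

5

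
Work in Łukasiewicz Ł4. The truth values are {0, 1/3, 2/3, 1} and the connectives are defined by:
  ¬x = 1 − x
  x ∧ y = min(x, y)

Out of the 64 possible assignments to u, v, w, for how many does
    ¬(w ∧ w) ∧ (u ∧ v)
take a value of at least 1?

1

value 1: 1 assignment (counts)
value 2/3: 7 assignments
value 1/3: 19 assignments
value 0: 37 assignments
So 1 of the 64 assignments meets the threshold.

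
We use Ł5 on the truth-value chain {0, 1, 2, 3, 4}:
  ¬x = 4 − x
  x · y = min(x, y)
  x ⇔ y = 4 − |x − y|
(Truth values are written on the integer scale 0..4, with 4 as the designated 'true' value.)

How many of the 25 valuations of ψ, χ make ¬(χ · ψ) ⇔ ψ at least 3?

value 4: 5 assignments (counts)
value 3: 4 assignments (counts)
value 2: 8 assignments
value 1: 2 assignments
value 0: 6 assignments
So 9 of the 25 assignments meet the threshold.

9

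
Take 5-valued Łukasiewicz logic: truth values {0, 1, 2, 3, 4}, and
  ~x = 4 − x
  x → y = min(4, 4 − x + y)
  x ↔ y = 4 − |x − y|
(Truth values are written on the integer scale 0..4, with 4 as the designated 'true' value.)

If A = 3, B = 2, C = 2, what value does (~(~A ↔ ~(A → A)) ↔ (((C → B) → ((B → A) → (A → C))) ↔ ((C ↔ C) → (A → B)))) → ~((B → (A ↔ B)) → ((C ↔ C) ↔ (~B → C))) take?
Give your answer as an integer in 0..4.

3

~A = ~3 = 1
A → A = 3 → 3 = 4
~(A → A) = ~4 = 0
~A ↔ ~(A → A) = 1 ↔ 0 = 3
~(~A ↔ ~(A → A)) = ~3 = 1
C → B = 2 → 2 = 4
B → A = 2 → 3 = 4
A → C = 3 → 2 = 3
(B → A) → (A → C) = 4 → 3 = 3
(C → B) → ((B → A) → (A → C)) = 4 → 3 = 3
C ↔ C = 2 ↔ 2 = 4
A → B = 3 → 2 = 3
(C ↔ C) → (A → B) = 4 → 3 = 3
((C → B) → ((B → A) → (A → C))) ↔ ((C ↔ C) → (A → B)) = 3 ↔ 3 = 4
~(~A ↔ ~(A → A)) ↔ (((C → B) → ((B → A) → (A → C))) ↔ ((C ↔ C) → (A → B))) = 1 ↔ 4 = 1
A ↔ B = 3 ↔ 2 = 3
B → (A ↔ B) = 2 → 3 = 4
C ↔ C = 2 ↔ 2 = 4
~B = ~2 = 2
~B → C = 2 → 2 = 4
(C ↔ C) ↔ (~B → C) = 4 ↔ 4 = 4
(B → (A ↔ B)) → ((C ↔ C) ↔ (~B → C)) = 4 → 4 = 4
~((B → (A ↔ B)) → ((C ↔ C) ↔ (~B → C))) = ~4 = 0
(~(~A ↔ ~(A → A)) ↔ (((C → B) → ((B → A) → (A → C))) ↔ ((C ↔ C) → (A → B)))) → ~((B → (A ↔ B)) → ((C ↔ C) ↔ (~B → C))) = 1 → 0 = 3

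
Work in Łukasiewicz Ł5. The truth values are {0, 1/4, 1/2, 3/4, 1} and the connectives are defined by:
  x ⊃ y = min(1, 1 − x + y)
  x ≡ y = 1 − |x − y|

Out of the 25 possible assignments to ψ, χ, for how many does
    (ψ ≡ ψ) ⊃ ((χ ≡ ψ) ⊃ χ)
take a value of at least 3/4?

18

value 1: 13 assignments (counts)
value 3/4: 5 assignments (counts)
value 1/2: 4 assignments
value 1/4: 2 assignments
value 0: 1 assignment
So 18 of the 25 assignments meet the threshold.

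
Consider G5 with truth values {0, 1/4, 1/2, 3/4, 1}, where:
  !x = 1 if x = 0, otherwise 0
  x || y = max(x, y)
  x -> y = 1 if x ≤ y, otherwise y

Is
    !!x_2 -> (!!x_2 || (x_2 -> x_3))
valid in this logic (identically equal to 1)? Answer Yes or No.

At x_2 = 1/2, x_3 = 1, for instance:
!x_2 = !1/2 = 0
!!x_2 = !0 = 1
x_2 -> x_3 = 1/2 -> 1 = 1
!!x_2 || (x_2 -> x_3) = 1 || 1 = 1
!!x_2 -> (!!x_2 || (x_2 -> x_3)) = 1 -> 1 = 1
and checking the remaining 24 assignments likewise gives ≥ 1 in every case.

Yes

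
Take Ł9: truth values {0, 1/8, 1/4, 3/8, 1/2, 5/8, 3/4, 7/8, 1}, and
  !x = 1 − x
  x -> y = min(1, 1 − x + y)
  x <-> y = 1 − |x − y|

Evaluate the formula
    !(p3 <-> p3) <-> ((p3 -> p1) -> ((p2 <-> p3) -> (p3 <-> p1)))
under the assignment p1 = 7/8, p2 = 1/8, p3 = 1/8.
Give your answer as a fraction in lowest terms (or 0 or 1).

3/4

p3 <-> p3 = 1/8 <-> 1/8 = 1
!(p3 <-> p3) = !1 = 0
p3 -> p1 = 1/8 -> 7/8 = 1
p2 <-> p3 = 1/8 <-> 1/8 = 1
p3 <-> p1 = 1/8 <-> 7/8 = 1/4
(p2 <-> p3) -> (p3 <-> p1) = 1 -> 1/4 = 1/4
(p3 -> p1) -> ((p2 <-> p3) -> (p3 <-> p1)) = 1 -> 1/4 = 1/4
!(p3 <-> p3) <-> ((p3 -> p1) -> ((p2 <-> p3) -> (p3 <-> p1))) = 0 <-> 1/4 = 3/4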